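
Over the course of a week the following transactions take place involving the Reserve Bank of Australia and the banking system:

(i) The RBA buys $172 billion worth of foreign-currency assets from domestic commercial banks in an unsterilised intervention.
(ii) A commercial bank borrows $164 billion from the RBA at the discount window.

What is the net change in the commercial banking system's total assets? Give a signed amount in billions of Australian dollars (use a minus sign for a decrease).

FX purchase $172 billion: just an asset swap on bank balance sheets → 0.
Discount-window loan $164 billion: bank balance sheets expand → +$164B.
Net: 0 + 164 = +$164 billion.

+$164 billion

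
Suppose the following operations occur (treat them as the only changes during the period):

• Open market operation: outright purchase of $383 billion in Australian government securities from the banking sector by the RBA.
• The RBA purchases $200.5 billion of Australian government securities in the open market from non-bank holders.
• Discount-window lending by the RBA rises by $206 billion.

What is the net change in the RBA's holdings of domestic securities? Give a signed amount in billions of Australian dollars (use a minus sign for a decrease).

RBA balance sheet:
  Assets:      Securities +$583.5B, Loans to banks +$206B
  Liabilities: Bank reserves +$789.5B
So the change in the RBA's holdings of domestic securities is +$583.5 billion.

+$583.5 billion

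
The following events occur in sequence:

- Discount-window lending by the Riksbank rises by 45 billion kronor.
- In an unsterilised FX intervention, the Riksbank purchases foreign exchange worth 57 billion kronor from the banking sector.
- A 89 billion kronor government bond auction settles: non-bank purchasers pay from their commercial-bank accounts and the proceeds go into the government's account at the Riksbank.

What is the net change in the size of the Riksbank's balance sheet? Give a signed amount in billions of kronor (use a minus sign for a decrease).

Riksbank balance sheet:
  Assets:      Loans to banks +45B, Foreign assets +57B
  Liabilities: Bank reserves +13B, Government deposits +89B
Change in total Riksbank assets = +102 billion.

+102 billion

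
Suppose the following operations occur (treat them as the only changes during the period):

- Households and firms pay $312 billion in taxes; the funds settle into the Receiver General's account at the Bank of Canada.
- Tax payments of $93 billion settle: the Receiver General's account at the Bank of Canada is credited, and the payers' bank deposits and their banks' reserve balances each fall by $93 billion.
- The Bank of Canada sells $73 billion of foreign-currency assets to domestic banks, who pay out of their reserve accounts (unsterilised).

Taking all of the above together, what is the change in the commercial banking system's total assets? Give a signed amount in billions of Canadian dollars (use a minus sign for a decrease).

Government account inflow $312 billion: bank balance sheets shrink → −$312B.
Government account inflow $93 billion: bank balance sheets shrink → −$93B.
FX sale $73 billion: just an asset swap on bank balance sheets → 0.
Net: −312 − 93 + 0 = -$405 billion.

-$405 billion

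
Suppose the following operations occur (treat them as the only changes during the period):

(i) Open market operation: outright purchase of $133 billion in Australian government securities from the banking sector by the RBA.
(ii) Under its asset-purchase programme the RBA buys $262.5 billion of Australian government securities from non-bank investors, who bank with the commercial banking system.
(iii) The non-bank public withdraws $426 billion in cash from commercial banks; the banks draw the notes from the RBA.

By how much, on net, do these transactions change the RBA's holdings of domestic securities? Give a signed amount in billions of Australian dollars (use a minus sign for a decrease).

RBA balance sheet:
  Assets:      Securities +$395.5B
  Liabilities: Bank reserves −$30.5B, Currency in circulation +$426B
So the change in the RBA's holdings of domestic securities is +$395.5 billion.

+$395.5 billion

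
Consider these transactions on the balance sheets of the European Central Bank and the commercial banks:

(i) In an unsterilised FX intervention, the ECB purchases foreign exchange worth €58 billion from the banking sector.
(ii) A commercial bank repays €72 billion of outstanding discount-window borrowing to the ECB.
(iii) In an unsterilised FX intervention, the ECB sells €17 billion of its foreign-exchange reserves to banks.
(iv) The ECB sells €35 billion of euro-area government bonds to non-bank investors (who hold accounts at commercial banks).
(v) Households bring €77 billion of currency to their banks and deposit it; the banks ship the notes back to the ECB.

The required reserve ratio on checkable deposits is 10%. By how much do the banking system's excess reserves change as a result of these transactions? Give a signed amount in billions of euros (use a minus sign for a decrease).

FX purchase €58 billion: reserves +€58B, deposits 0.
Discount-window repayment €72 billion: reserves −€72B, deposits 0.
FX sale €17 billion: reserves −€17B, deposits 0.
Asset sale (to non-banks) €35 billion: reserves −€35B, deposits −€35B.
Currency deposit €77 billion: reserves +€77B, deposits +€77B.
Totals: Δreserves = +€11B, Δdeposits = +€42B.
Δrequired reserves = 10% × +€42B = +€4.2B.
Δexcess reserves = Δreserves − Δrequired = +€11B − (+€4.2B) = +€6.8 billion.

+€6.8 billion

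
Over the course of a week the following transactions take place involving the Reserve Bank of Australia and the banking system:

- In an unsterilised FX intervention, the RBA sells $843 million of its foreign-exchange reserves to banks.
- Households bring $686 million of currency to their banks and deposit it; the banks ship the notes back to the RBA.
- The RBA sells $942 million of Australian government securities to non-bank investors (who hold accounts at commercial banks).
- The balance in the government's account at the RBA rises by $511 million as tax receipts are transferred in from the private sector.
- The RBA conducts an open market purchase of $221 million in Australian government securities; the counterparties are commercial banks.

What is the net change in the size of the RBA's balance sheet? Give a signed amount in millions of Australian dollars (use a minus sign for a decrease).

RBA balance sheet:
  Assets:      Securities −$721M, Foreign assets −$843M
  Liabilities: Bank reserves −$1389M, Currency in circulation −$686M, Government deposits +$511M
Change in total RBA assets = -$1564 million.

-$1564 million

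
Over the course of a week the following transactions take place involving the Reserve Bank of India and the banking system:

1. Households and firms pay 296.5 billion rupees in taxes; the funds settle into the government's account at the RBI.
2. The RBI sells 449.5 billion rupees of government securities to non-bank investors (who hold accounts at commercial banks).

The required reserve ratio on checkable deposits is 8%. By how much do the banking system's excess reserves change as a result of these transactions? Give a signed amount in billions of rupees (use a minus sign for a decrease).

-686.32 billion

Government account inflow 296.5 billion rupees: reserves −296.5B, deposits −296.5B.
Asset sale (to non-banks) 449.5 billion rupees: reserves −449.5B, deposits −449.5B.
Totals: Δreserves = −746B, Δdeposits = −746B.
Δrequired reserves = 8% × −746B = −59.68B.
Δexcess reserves = Δreserves − Δrequired = −746B − (−59.68B) = -686.32 billion.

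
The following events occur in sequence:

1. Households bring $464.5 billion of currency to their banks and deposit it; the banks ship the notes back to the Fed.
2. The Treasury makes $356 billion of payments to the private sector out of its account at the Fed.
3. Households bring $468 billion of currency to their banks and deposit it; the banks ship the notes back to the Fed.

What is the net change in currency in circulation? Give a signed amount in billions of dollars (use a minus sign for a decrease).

Currency deposit $464.5 billion: notes return to the central bank → −$464.5B.
Government spending $356 billion: no currency enters or leaves circulation → 0.
Currency deposit $468 billion: notes return to the central bank → −$468B.
Net: −464.5 + 0 − 468 = -$932.5 billion.

-$932.5 billion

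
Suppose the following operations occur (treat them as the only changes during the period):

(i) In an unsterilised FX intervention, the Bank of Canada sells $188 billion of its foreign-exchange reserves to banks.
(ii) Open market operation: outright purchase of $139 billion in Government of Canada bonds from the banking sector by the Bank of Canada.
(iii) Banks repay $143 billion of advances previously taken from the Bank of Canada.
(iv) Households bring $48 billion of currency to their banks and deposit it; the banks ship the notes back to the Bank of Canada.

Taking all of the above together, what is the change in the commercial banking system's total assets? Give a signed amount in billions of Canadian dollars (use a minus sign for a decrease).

FX sale $188 billion: just an asset swap on bank balance sheets → 0.
OMO purchase (from banks) $139 billion: just an asset swap on bank balance sheets → 0.
Discount-window repayment $143 billion: bank balance sheets shrink → −$143B.
Currency deposit $48 billion: bank balance sheets expand → +$48B.
Net: 0 + 0 − 143 + 48 = -$95 billion.

-$95 billion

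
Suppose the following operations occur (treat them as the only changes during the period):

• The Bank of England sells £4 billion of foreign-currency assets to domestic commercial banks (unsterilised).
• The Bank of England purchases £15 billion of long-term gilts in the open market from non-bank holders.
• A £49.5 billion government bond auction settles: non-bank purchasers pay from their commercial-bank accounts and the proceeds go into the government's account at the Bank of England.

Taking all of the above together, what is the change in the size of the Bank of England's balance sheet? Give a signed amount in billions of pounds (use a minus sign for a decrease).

FX sale £4 billion: a Bank of England asset is shed → −£4B.
Asset purchase (from non-banks) £15 billion: a Bank of England asset is acquired → +£15B.
Government account inflow £49.5 billion: only the composition of liabilities changes → 0.
Net: −4 + 15 + 0 = +£11 billion.

+£11 billion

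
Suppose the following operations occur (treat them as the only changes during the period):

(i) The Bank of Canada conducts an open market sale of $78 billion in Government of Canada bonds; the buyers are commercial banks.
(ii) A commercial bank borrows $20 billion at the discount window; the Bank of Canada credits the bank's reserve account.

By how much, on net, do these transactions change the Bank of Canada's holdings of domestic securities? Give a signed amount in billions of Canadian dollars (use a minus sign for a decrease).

-$78 billion

OMO sale (to banks) $78 billion: securities removed from the Bank of Canada's portfolio → −$78B.
Discount-window loan $20 billion: the Bank of Canada's securities portfolio is untouched → 0.
Net: −78 + 0 = -$78 billion.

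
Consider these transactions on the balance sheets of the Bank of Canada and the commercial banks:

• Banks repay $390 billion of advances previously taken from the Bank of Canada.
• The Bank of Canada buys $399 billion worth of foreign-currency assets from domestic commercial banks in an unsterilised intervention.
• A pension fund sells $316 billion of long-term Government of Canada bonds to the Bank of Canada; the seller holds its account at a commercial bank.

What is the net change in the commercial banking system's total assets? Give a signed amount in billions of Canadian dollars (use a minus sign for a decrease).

Discount-window repayment $390 billion: bank balance sheets shrink → −$390B.
FX purchase $399 billion: just an asset swap on bank balance sheets → 0.
Asset purchase (from non-banks) $316 billion: bank balance sheets expand → +$316B.
Net: −390 + 0 + 316 = -$74 billion.

-$74 billion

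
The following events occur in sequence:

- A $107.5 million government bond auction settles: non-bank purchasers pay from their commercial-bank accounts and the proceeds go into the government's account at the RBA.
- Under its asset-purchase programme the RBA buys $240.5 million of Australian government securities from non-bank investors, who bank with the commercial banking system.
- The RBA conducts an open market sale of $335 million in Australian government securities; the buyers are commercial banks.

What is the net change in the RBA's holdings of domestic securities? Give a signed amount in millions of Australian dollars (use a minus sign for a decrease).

Government account inflow $107.5 million: the RBA's securities portfolio is untouched → 0.
Asset purchase (from non-banks) $240.5 million: securities added to the RBA's portfolio → +$240.5M.
OMO sale (to banks) $335 million: securities removed from the RBA's portfolio → −$335M.
Net: 0 + 240.5 − 335 = -$94.5 million.

-$94.5 million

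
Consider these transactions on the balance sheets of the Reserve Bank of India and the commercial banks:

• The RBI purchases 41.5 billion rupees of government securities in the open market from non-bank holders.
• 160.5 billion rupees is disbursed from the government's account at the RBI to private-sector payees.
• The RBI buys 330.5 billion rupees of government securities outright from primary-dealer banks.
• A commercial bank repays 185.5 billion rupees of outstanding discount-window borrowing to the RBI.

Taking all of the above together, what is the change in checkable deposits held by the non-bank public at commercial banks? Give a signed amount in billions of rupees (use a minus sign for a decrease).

Asset purchase (from non-banks) 41.5 billion rupees: non-bank counterparties' bank balances rise → +41.5B.
Government spending 160.5 billion rupees: non-bank counterparties' bank balances rise → +160.5B.
OMO purchase (from banks) 330.5 billion rupees: the counterparty is a bank, so public deposits are unchanged → 0.
Discount-window repayment 185.5 billion rupees: the counterparty is a bank, so public deposits are unchanged → 0.
Net: 41.5 + 160.5 + 0 + 0 = +202 billion.

+202 billion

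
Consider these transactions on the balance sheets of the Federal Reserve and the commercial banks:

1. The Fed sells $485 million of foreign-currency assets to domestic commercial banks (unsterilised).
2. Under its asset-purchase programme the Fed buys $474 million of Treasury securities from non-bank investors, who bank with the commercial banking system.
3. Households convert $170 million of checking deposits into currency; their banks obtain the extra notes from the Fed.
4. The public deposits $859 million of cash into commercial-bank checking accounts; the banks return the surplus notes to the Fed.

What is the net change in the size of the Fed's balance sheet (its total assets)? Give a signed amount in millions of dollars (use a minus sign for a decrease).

Fed balance sheet:
  Assets:      Securities +$474M, Foreign assets −$485M
  Liabilities: Bank reserves +$678M, Currency in circulation −$689M
Change in total Fed assets = -$11 million.

-$11 million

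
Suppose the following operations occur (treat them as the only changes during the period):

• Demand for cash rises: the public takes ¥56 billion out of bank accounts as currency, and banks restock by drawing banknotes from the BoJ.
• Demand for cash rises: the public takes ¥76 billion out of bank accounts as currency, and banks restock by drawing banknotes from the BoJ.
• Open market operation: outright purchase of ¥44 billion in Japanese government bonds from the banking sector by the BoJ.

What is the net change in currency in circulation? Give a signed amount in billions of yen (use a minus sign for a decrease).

Currency withdrawal ¥56 billion: notes leave the central bank → +¥56B.
Currency withdrawal ¥76 billion: notes leave the central bank → +¥76B.
OMO purchase (from banks) ¥44 billion: no currency enters or leaves circulation → 0.
Net: 56 + 76 + 0 = +¥132 billion.

+¥132 billion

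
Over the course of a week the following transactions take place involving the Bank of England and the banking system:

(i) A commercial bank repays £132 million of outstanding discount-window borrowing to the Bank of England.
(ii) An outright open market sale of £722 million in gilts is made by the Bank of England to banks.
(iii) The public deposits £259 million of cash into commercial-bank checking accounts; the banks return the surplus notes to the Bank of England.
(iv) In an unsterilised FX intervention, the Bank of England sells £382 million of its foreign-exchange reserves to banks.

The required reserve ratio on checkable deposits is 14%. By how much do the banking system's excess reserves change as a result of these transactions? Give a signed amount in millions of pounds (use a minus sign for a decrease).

Discount-window repayment £132 million: reserves −£132M, deposits 0.
OMO sale (to banks) £722 million: reserves −£722M, deposits 0.
Currency deposit £259 million: reserves +£259M, deposits +£259M.
FX sale £382 million: reserves −£382M, deposits 0.
Totals: Δreserves = −£977M, Δdeposits = +£259M.
Δrequired reserves = 14% × +£259M = +£36.26M.
Δexcess reserves = Δreserves − Δrequired = −£977M − (+£36.26M) = -£1013.26 million.

-£1013.26 million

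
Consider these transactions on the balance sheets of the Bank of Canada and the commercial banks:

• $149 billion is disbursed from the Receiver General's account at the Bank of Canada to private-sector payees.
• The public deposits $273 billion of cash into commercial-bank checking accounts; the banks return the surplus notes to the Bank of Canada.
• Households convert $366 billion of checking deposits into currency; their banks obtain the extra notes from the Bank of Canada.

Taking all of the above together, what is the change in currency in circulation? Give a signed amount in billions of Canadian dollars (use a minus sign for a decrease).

Government spending $149 billion: no currency enters or leaves circulation → 0.
Currency deposit $273 billion: notes return to the central bank → −$273B.
Currency withdrawal $366 billion: notes leave the central bank → +$366B.
Net: 0 − 273 + 366 = +$93 billion.

+$93 billion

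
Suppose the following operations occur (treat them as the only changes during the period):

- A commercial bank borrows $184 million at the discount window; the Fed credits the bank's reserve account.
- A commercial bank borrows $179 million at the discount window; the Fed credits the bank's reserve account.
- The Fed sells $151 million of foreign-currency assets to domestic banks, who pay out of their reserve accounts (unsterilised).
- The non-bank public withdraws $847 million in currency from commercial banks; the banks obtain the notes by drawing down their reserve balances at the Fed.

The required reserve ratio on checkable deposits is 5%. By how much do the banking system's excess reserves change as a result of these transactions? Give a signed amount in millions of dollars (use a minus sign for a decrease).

-$592.65 million

Discount-window loan $184 million: reserves +$184M, deposits 0.
Discount-window loan $179 million: reserves +$179M, deposits 0.
FX sale $151 million: reserves −$151M, deposits 0.
Currency withdrawal $847 million: reserves −$847M, deposits −$847M.
Totals: Δreserves = −$635M, Δdeposits = −$847M.
Δrequired reserves = 5% × −$847M = −$42.35M.
Δexcess reserves = Δreserves − Δrequired = −$635M − (−$42.35M) = -$592.65 million.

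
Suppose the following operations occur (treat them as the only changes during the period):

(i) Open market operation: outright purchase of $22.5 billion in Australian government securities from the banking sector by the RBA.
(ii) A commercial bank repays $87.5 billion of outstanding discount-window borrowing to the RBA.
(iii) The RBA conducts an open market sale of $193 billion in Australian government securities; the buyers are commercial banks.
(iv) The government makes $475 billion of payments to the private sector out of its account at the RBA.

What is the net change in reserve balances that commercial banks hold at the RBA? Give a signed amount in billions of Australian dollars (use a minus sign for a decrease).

RBA balance sheet:
  Assets:      Securities −$170.5B, Loans to banks −$87.5B
  Liabilities: Bank reserves +$217B, Government deposits −$475B
Commercial banking system:
  Assets:      Reserves at CB +$217B, Securities +$170.5B
  Liabilities: Checkable deposits +$475B, Borrowings from CB −$87.5B
So the change in reserve balances that commercial banks hold at the RBA is +$217 billion.

+$217 billion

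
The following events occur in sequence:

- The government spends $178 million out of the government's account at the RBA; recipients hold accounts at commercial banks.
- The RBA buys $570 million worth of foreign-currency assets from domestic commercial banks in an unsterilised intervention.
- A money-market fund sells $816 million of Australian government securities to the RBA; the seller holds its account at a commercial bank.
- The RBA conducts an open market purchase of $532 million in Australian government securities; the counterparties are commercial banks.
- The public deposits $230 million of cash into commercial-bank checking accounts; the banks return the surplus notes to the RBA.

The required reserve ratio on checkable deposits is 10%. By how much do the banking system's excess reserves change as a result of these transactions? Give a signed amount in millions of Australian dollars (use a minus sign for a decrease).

Government spending $178 million: reserves +$178M, deposits +$178M.
FX purchase $570 million: reserves +$570M, deposits 0.
Asset purchase (from non-banks) $816 million: reserves +$816M, deposits +$816M.
OMO purchase (from banks) $532 million: reserves +$532M, deposits 0.
Currency deposit $230 million: reserves +$230M, deposits +$230M.
Totals: Δreserves = +$2326M, Δdeposits = +$1224M.
Δrequired reserves = 10% × +$1224M = +$122.4M.
Δexcess reserves = Δreserves − Δrequired = +$2326M − (+$122.4M) = +$2203.6 million.

+$2203.6 million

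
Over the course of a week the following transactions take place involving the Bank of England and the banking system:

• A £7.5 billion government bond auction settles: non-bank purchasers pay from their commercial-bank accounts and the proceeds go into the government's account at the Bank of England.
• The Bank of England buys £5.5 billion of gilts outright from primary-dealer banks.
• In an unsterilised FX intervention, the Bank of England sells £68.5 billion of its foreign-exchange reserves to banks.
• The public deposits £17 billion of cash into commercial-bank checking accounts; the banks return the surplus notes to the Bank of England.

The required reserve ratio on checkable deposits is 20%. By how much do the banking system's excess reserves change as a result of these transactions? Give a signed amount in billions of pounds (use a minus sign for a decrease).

Government account inflow £7.5 billion: reserves −£7.5B, deposits −£7.5B.
OMO purchase (from banks) £5.5 billion: reserves +£5.5B, deposits 0.
FX sale £68.5 billion: reserves −£68.5B, deposits 0.
Currency deposit £17 billion: reserves +£17B, deposits +£17B.
Totals: Δreserves = −£53.5B, Δdeposits = +£9.5B.
Δrequired reserves = 20% × +£9.5B = +£1.9B.
Δexcess reserves = Δreserves − Δrequired = −£53.5B − (+£1.9B) = -£55.4 billion.

-£55.4 billion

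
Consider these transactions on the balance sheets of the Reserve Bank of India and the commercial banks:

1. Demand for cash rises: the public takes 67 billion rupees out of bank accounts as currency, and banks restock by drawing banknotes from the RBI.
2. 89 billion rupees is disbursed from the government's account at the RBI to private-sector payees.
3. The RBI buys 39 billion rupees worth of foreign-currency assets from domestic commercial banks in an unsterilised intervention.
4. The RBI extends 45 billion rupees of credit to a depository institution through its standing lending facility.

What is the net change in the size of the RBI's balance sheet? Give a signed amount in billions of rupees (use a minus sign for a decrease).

RBI balance sheet:
  Assets:      Loans to banks +45B, Foreign assets +39B
  Liabilities: Bank reserves +106B, Currency in circulation +67B, Government deposits −89B
Change in total RBI assets = +84 billion.

+84 billion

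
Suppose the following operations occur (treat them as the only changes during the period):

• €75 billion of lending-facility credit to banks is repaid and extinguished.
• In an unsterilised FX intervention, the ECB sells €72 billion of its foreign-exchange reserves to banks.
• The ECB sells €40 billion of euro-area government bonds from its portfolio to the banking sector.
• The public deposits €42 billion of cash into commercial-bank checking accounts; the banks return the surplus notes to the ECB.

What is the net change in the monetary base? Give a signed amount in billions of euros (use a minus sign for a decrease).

-€187 billion

ECB balance sheet:
  Assets:      Securities −€40B, Loans to banks −€75B, Foreign assets −€72B
  Liabilities: Bank reserves −€145B, Currency in circulation −€42B
Monetary base = currency + reserves: −€42B + (−€145B) = -€187 billion.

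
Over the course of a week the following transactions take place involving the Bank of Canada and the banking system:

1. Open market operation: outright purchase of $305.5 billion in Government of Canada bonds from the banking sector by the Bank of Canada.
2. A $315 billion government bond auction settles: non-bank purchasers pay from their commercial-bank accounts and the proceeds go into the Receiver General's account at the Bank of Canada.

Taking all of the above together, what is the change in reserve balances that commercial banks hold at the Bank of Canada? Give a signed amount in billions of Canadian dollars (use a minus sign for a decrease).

-$9.5 billion

Bank of Canada balance sheet:
  Assets:      Securities +$305.5B
  Liabilities: Bank reserves −$9.5B, Government deposits +$315B
So the change in reserve balances that commercial banks hold at the Bank of Canada is -$9.5 billion.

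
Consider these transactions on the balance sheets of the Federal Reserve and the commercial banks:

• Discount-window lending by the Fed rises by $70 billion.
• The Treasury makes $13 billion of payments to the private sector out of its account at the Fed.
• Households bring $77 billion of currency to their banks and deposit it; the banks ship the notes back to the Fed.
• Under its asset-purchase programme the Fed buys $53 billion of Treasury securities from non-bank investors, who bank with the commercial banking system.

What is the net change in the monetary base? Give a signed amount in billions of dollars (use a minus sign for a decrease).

+$136 billion

Fed balance sheet:
  Assets:      Securities +$53B, Loans to banks +$70B
  Liabilities: Bank reserves +$213B, Currency in circulation −$77B, Government deposits −$13B
Monetary base = currency + reserves: −$77B + (+$213B) = +$136 billion.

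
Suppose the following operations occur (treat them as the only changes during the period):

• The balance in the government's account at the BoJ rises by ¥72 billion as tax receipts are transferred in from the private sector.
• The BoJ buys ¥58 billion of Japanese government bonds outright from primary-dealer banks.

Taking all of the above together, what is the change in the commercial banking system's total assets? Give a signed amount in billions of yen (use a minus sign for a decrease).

-¥72 billion

BoJ balance sheet:
  Assets:      Securities +¥58B
  Liabilities: Bank reserves −¥14B, Government deposits +¥72B
Commercial banking system:
  Assets:      Reserves at CB −¥14B, Securities −¥58B
  Liabilities: Checkable deposits −¥72B
Change in total bank assets = -¥72 billion.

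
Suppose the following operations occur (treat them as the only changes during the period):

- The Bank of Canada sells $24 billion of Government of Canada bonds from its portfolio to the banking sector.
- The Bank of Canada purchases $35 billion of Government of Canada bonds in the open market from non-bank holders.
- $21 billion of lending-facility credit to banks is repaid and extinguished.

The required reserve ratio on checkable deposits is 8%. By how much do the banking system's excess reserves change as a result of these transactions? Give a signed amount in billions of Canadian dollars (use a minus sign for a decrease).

OMO sale (to banks) $24 billion: reserves −$24B, deposits 0.
Asset purchase (from non-banks) $35 billion: reserves +$35B, deposits +$35B.
Discount-window repayment $21 billion: reserves −$21B, deposits 0.
Totals: Δreserves = −$10B, Δdeposits = +$35B.
Δrequired reserves = 8% × +$35B = +$2.8B.
Δexcess reserves = Δreserves − Δrequired = −$10B − (+$2.8B) = -$12.8 billion.

-$12.8 billion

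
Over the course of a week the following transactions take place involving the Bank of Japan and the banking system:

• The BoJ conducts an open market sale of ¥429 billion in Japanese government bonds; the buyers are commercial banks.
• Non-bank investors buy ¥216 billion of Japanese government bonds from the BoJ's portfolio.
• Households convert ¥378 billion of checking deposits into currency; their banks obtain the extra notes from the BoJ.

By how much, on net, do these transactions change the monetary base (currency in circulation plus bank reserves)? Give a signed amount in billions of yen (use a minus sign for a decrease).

OMO sale (to banks) ¥429 billion: BoJ balance sheet contracts → −¥429B.
Asset sale (to non-banks) ¥216 billion: BoJ balance sheet contracts → −¥216B.
Currency withdrawal ¥378 billion: just a shift between currency and reserves — both are base money → 0.
Net: −429 − 216 + 0 = -¥645 billion.

-¥645 billion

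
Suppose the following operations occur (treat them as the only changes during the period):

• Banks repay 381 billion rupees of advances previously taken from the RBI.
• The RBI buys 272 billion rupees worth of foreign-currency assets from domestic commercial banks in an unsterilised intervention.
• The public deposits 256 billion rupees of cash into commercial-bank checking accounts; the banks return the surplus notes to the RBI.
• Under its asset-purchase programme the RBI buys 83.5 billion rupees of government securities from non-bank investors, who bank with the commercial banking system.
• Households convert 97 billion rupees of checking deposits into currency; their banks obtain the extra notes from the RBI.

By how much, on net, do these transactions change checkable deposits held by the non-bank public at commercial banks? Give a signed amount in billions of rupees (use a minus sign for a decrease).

RBI balance sheet:
  Assets:      Securities +83.5B, Loans to banks −381B, Foreign assets +272B
  Liabilities: Bank reserves +133.5B, Currency in circulation −159B
Commercial banking system:
  Assets:      Reserves at CB +133.5B, Foreign assets −272B
  Liabilities: Checkable deposits +242.5B, Borrowings from CB −381B
So the change in checkable deposits held by the non-bank public at commercial banks is +242.5 billion.

+242.5 billion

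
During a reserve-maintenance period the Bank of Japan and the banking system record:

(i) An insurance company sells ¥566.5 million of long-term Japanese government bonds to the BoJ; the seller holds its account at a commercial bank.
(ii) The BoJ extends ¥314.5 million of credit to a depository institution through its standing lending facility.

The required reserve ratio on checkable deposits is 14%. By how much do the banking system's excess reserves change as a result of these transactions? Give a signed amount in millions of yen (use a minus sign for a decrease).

+¥801.69 million

Asset purchase (from non-banks) ¥566.5 million: reserves +¥566.5M, deposits +¥566.5M.
Discount-window loan ¥314.5 million: reserves +¥314.5M, deposits 0.
Totals: Δreserves = +¥881M, Δdeposits = +¥566.5M.
Δrequired reserves = 14% × +¥566.5M = +¥79.31M.
Δexcess reserves = Δreserves − Δrequired = +¥881M − (+¥79.31M) = +¥801.69 million.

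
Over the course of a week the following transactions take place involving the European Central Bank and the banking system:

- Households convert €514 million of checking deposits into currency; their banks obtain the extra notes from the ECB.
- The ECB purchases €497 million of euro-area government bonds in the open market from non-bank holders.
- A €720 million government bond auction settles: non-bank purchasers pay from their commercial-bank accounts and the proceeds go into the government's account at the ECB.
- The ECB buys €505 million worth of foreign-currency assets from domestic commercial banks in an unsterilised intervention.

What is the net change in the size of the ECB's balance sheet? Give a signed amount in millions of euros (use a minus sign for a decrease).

Currency withdrawal €514 million: only the composition of liabilities changes → 0.
Asset purchase (from non-banks) €497 million: an ECB asset is acquired → +€497M.
Government account inflow €720 million: only the composition of liabilities changes → 0.
FX purchase €505 million: an ECB asset is acquired → +€505M.
Net: 0 + 497 + 0 + 505 = +€1002 million.

+€1002 million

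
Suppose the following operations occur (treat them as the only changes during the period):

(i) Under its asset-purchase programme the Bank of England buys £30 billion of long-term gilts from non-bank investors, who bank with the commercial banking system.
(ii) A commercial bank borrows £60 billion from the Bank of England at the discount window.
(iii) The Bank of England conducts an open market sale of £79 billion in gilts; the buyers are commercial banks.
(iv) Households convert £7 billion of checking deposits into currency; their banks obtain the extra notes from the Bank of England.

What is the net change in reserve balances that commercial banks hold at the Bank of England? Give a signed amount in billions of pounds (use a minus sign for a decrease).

Asset purchase (from non-banks) £30 billion: the Bank of England pays by crediting reserve accounts → +£30B.
Discount-window loan £60 billion: the loan is credited to the bank's reserve account → +£60B.
OMO sale (to banks) £79 billion: the buying banks pay out of their reserve balances → −£79B.
Currency withdrawal £7 billion: banks swap reserves for currency → −£7B.
Net: 30 + 60 − 79 − 7 = +£4 billion.

+£4 billion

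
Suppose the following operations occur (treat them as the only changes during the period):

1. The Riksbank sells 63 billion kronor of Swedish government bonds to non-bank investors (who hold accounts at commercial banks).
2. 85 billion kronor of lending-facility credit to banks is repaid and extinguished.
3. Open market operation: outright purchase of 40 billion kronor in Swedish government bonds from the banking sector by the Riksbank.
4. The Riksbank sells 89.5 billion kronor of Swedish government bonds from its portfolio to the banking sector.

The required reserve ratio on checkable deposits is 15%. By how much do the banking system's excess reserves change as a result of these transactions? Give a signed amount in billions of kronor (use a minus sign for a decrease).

Asset sale (to non-banks) 63 billion kronor: reserves −63B, deposits −63B.
Discount-window repayment 85 billion kronor: reserves −85B, deposits 0.
OMO purchase (from banks) 40 billion kronor: reserves +40B, deposits 0.
OMO sale (to banks) 89.5 billion kronor: reserves −89.5B, deposits 0.
Totals: Δreserves = −197.5B, Δdeposits = −63B.
Δrequired reserves = 15% × −63B = −9.45B.
Δexcess reserves = Δreserves − Δrequired = −197.5B − (−9.45B) = -188.05 billion.

-188.05 billion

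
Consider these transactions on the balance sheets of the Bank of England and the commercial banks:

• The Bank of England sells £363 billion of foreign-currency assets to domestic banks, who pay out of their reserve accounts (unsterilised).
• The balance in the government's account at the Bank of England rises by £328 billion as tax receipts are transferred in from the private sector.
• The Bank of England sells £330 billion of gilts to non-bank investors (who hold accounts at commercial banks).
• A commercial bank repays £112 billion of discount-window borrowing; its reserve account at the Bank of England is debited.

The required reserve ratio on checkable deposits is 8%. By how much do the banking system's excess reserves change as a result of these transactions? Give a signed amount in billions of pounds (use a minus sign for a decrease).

FX sale £363 billion: reserves −£363B, deposits 0.
Government account inflow £328 billion: reserves −£328B, deposits −£328B.
Asset sale (to non-banks) £330 billion: reserves −£330B, deposits −£330B.
Discount-window repayment £112 billion: reserves −£112B, deposits 0.
Totals: Δreserves = −£1133B, Δdeposits = −£658B.
Δrequired reserves = 8% × −£658B = −£52.64B.
Δexcess reserves = Δreserves − Δrequired = −£1133B − (−£52.64B) = -£1080.36 billion.

-£1080.36 billion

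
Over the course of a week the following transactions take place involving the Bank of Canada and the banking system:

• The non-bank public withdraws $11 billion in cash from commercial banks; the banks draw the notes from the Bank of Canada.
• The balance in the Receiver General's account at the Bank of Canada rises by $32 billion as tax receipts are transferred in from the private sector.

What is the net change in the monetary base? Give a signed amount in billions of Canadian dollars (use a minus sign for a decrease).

-$32 billion

Bank of Canada balance sheet:
  Assets:      no change
  Liabilities: Bank reserves −$43B, Currency in circulation +$11B, Government deposits +$32B
Monetary base = currency + reserves: +$11B + (−$43B) = -$32 billion.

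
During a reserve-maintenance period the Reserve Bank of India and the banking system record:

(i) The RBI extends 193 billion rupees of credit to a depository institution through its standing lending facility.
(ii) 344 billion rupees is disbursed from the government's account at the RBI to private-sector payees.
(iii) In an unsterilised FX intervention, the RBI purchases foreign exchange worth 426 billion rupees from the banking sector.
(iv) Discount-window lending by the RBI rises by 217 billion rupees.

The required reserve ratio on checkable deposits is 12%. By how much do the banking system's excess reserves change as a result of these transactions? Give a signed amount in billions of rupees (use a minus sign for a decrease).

Discount-window loan 193 billion rupees: reserves +193B, deposits 0.
Government spending 344 billion rupees: reserves +344B, deposits +344B.
FX purchase 426 billion rupees: reserves +426B, deposits 0.
Discount-window loan 217 billion rupees: reserves +217B, deposits 0.
Totals: Δreserves = +1180B, Δdeposits = +344B.
Δrequired reserves = 12% × +344B = +41.28B.
Δexcess reserves = Δreserves − Δrequired = +1180B − (+41.28B) = +1138.72 billion.

+1138.72 billion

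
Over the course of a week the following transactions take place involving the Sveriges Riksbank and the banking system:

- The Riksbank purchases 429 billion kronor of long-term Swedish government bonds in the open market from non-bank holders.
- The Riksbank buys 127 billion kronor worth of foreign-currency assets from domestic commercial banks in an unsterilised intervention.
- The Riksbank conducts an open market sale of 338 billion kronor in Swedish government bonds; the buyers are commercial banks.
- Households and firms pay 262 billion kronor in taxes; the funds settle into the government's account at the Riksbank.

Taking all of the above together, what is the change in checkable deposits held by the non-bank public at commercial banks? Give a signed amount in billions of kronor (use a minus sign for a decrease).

+167 billion

Asset purchase (from non-banks) 429 billion kronor: non-bank counterparties' bank balances rise → +429B.
FX purchase 127 billion kronor: the counterparty is a bank, so public deposits are unchanged → 0.
OMO sale (to banks) 338 billion kronor: the counterparty is a bank, so public deposits are unchanged → 0.
Government account inflow 262 billion kronor: non-bank counterparties' bank balances fall → −262B.
Net: 429 + 0 + 0 − 262 = +167 billion.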